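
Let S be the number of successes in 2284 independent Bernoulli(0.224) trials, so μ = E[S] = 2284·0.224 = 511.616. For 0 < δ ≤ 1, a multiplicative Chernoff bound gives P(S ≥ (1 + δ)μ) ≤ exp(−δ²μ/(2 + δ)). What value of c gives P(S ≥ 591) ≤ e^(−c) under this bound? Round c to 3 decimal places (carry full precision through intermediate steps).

5.715

Write 591 = (1 + δ)μ, so δ = 591/511.616 − 1 = 0.1551632…
Then the exponent is δ²μ/(2 + δ) = (591 − μ)² / (μ·(2 + δ)) = 5.715335.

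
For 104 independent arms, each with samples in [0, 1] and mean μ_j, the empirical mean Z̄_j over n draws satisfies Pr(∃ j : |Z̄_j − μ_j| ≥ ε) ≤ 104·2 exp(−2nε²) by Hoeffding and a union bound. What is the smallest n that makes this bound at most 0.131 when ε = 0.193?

99

Need 2·104·exp(−2nε²) ≤ 0.131, i.e. exp(−2nε²) ≤ 0.131/208.
So 2nε² ≥ ln(208/0.131) = 7.370096.
Hence n ≥ 7.370096/(2·0.193²) = 98.930.
The smallest integer n is 99.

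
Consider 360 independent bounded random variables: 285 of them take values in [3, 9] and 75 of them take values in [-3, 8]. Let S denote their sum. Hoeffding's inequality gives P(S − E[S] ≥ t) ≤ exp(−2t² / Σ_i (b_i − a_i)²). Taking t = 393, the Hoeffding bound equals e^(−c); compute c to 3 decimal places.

15.976

Σ(b_i − a_i)² = 285·6² + 75·11² = 19335.
c = 2t² / 19335 = 2·393² / 19335 = 15.9761.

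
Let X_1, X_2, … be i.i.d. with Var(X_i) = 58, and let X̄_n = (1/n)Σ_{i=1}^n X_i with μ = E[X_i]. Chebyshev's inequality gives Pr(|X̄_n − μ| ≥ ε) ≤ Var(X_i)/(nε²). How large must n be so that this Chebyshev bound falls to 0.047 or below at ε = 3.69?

91

Require 58/(n·3.69²) ≤ 0.047, i.e. n ≥ 58/(0.047·3.69²) = 90.631.
The smallest integer n is 91.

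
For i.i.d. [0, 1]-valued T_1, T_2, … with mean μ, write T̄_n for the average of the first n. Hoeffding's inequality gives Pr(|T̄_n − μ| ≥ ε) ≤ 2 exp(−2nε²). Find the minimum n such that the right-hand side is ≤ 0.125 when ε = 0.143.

Require 2·exp(−2nε²) ≤ 0.125, i.e. 2nε² ≥ ln(2/0.125) = 2.772589.
So n ≥ 2.772589 / (2·0.143²) = 67.793.
The smallest integer n is 68.

68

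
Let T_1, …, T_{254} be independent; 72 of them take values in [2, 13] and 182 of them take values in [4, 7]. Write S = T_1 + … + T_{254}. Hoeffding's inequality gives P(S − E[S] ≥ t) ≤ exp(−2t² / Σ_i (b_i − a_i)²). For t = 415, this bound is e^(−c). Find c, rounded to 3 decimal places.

Σ(b_i − a_i)² = 72·11² + 182·3² = 10350.
c = 2t² / 10350 = 2·415² / 10350 = 33.2802.

33.280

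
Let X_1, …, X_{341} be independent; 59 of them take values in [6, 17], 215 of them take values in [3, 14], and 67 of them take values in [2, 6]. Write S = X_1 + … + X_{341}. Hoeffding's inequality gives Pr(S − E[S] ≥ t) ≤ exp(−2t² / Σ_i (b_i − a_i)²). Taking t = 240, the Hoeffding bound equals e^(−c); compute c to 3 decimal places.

3.366

Σ(b_i − a_i)² = 59·11² + 215·11² + 67·4² = 34226.
c = 2t² / 34226 = 2·240² / 34226 = 3.3659.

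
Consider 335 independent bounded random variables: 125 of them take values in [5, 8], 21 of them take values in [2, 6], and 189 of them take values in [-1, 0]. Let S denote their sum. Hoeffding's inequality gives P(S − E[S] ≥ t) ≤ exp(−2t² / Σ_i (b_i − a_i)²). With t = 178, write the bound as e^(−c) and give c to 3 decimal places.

Σ(b_i − a_i)² = 125·3² + 21·4² + 189·1² = 1650.
c = 2t² / 1650 = 2·178² / 1650 = 38.4048.

38.405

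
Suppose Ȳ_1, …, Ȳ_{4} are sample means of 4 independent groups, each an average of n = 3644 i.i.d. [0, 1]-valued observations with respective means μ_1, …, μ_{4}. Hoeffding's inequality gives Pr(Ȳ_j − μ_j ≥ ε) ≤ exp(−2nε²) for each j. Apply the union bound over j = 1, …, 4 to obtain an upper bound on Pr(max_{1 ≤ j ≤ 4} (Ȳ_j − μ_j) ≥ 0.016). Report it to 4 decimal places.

Per-experiment Hoeffding bound: exp(−2·3644·0.016²) = exp(−1.86573) = 0.15478.
Union bound over 4 events: 4·0.15478 = 0.61913.

0.6191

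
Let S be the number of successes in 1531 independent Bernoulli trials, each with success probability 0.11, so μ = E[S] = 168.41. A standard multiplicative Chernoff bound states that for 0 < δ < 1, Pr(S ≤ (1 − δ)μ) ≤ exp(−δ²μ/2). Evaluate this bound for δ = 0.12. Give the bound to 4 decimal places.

0.2974

Exponent = δ²μ/2 = 0.12²·168.41/2 = 1.2126.
Bound = exp(−1.2126) = 0.29744.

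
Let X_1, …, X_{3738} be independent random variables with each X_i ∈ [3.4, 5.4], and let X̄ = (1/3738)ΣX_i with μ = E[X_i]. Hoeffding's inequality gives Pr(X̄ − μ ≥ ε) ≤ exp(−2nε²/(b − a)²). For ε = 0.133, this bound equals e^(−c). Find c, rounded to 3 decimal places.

c = 2nε²/(b − a)² = 2·3738·0.133² / 2² = 33.0607.

33.061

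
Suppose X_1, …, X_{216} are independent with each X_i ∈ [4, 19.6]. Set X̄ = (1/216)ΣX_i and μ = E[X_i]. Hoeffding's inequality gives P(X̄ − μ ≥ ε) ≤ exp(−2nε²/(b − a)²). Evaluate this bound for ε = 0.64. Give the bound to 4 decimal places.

0.4833

Exponent: 2nε²/(b − a)² = 2·216·0.64² / 15.6² = 0.72710.
Bound = exp(−0.72710) = 0.48331.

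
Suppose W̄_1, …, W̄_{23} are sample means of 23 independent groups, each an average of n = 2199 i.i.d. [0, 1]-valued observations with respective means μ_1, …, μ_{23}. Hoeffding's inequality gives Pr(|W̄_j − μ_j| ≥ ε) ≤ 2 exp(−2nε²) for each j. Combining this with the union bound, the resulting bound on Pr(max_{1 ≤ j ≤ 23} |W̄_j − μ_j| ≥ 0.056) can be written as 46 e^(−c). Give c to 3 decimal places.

13.792

Union bound over the 23 events: Pr(max_{1 ≤ j ≤ 23} |W̄_j − μ_j| ≥ 0.056) ≤ 23·2·exp(−2nε²) = 46 exp(−2·2199·0.056²).
So c = 2·2199·0.056² = 13.7921.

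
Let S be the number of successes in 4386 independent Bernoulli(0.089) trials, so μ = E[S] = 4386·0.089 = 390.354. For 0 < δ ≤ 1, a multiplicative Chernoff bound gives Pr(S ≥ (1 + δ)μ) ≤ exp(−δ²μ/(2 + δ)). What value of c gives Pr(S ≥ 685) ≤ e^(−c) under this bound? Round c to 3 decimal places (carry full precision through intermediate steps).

80.733

Write 685 = (1 + δ)μ, so δ = 685/390.354 − 1 = 0.7548174…
Then the exponent is δ²μ/(2 + δ) = (685 − μ)² / (μ·(2 + δ)) = 80.732731.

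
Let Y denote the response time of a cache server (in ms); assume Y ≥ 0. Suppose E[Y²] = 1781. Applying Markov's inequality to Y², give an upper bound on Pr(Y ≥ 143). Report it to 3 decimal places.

Since Y ≥ 0, the event {Y ≥ 143} is the same as {Y² ≥ 20449}.
Markov's inequality applied to Y² gives Pr(Y² ≥ 20449) ≤ E[Y²]/20449 = 1781/20449 = 0.0871.

0.087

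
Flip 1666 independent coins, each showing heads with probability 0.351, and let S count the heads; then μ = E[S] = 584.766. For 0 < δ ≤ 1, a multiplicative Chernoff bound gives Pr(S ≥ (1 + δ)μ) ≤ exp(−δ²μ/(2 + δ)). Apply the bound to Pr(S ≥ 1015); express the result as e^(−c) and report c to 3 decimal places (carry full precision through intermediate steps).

Write 1015 = (1 + δ)μ, so δ = 1015/584.766 − 1 = 0.735737…
Then the exponent is δ²μ/(2 + δ) = (1015 − μ)² / (μ·(2 + δ)) = 115.705231.

115.705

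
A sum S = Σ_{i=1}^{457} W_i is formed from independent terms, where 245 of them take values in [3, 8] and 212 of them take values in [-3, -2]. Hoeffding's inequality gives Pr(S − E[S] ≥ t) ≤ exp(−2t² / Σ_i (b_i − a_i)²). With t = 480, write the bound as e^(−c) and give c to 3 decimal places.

Σ(b_i − a_i)² = 245·5² + 212·1² = 6337.
c = 2t² / 6337 = 2·480² / 6337 = 72.7158.

72.716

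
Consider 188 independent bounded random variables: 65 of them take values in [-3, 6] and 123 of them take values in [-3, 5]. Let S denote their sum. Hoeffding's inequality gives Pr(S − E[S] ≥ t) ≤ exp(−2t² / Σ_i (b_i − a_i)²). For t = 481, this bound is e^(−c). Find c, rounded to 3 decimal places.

35.223

Σ(b_i − a_i)² = 65·9² + 123·8² = 13137.
c = 2t² / 13137 = 2·481² / 13137 = 35.2228.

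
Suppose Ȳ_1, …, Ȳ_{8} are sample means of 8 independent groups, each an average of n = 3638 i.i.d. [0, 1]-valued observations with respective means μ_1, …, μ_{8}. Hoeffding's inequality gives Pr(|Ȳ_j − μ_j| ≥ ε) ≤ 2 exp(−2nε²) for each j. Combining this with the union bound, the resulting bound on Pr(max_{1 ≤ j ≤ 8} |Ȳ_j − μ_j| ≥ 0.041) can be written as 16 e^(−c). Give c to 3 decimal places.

12.231

Union bound over the 8 events: Pr(max_{1 ≤ j ≤ 8} |Ȳ_j − μ_j| ≥ 0.041) ≤ 8·2·exp(−2nε²) = 16 exp(−2·3638·0.041²).
So c = 2·3638·0.041² = 12.2310.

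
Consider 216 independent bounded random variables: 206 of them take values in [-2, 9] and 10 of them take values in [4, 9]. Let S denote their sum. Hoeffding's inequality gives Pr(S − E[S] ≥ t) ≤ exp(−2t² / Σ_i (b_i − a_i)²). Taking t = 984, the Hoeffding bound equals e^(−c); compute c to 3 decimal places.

Σ(b_i − a_i)² = 206·11² + 10·5² = 25176.
c = 2t² / 25176 = 2·984² / 25176 = 76.9190.

76.919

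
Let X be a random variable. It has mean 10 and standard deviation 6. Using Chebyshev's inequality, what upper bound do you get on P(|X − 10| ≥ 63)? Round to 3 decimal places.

Chebyshev: P(|X − μ| ≥ t) ≤ Var(X)/t².
Var(X) = σ² = 6² = 36.
Bound = 36 / 3969 = 0.0091.

0.009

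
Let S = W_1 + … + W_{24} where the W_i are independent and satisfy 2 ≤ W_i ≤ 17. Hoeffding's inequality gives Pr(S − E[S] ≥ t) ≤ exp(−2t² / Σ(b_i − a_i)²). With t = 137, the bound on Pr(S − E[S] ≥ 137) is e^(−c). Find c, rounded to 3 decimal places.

Σ(b_i − a_i)² = 24·(15)² = 5400.
c = 2t²/5400 = 2·137²/5400 = 6.9515.

6.951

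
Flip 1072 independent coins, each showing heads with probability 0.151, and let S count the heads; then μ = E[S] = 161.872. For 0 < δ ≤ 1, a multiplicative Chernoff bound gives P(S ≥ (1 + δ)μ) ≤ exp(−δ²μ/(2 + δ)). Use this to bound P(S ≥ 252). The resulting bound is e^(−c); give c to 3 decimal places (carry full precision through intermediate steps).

19.627

Write 252 = (1 + δ)μ, so δ = 252/161.872 − 1 = 0.5567856…
Then the exponent is δ²μ/(2 + δ) = (252 − μ)² / (μ·(2 + δ)) = 19.626977.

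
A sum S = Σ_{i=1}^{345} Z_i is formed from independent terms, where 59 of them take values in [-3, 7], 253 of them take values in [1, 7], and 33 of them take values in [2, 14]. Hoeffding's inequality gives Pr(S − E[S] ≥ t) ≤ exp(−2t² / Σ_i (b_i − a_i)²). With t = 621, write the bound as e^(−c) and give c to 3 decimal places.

Σ(b_i − a_i)² = 59·10² + 253·6² + 33·12² = 19760.
c = 2t² / 19760 = 2·621² / 19760 = 39.0325.

39.032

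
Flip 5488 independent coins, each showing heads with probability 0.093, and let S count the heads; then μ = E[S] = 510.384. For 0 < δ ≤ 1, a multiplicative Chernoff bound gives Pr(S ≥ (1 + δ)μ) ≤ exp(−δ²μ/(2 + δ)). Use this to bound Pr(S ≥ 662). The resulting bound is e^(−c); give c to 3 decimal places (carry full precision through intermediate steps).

19.607

Write 662 = (1 + δ)μ, so δ = 662/510.384 − 1 = 0.2970626…
Then the exponent is δ²μ/(2 + δ) = (662 − μ)² / (μ·(2 + δ)) = 19.607408.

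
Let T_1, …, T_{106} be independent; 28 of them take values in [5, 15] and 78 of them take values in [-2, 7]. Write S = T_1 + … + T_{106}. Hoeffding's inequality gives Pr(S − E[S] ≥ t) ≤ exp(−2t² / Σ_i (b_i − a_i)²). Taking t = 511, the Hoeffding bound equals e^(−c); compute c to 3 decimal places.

Σ(b_i − a_i)² = 28·10² + 78·9² = 9118.
c = 2t² / 9118 = 2·511² / 9118 = 57.2759.

57.276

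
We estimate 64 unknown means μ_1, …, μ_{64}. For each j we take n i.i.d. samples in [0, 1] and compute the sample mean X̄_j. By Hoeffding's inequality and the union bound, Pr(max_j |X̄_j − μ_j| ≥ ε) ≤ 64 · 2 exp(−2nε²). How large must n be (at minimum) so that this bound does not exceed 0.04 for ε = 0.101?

396

Need 2·64·exp(−2nε²) ≤ 0.04, i.e. exp(−2nε²) ≤ 0.04/128.
So 2nε² ≥ ln(128/0.04) = 8.070906.
Hence n ≥ 8.070906/(2·0.101²) = 395.594.
The smallest integer n is 396.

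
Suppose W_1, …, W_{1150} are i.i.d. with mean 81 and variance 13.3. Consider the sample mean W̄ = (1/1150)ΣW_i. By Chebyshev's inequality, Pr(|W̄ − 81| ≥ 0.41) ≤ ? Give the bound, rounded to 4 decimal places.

Var(W̄) = Var(W_i)/n = 13.3/1150 = 0.011565.
Chebyshev: Pr(|W̄ − 81| ≥ 0.41) ≤ Var(W̄)/(0.41)² = 13.3/(1150·0.41²) = 0.0688.

0.0688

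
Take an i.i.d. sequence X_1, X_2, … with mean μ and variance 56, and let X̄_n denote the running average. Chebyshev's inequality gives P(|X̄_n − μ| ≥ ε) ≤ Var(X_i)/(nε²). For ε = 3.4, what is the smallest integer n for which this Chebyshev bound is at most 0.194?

Require 56/(n·3.4²) ≤ 0.194, i.e. n ≥ 56/(0.194·3.4²) = 24.971.
The smallest integer n is 25.

25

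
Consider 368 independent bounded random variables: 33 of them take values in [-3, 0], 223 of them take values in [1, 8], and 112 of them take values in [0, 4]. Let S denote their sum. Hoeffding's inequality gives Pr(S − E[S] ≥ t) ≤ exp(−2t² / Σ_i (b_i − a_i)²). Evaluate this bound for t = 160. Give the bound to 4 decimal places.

Σ(b_i − a_i)² = 33·3² + 223·7² + 112·4² = 13016.
Exponent = 2·160² / 13016 = 3.93362.
Bound = exp(−3.93362) = 0.01957.

0.0196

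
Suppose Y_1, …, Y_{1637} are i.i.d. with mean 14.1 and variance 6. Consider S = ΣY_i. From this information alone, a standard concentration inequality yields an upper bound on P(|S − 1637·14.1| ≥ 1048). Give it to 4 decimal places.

0.0089

With mean and variance of each term known, Chebyshev's inequality bounds the deviation of the sum (or sample mean).
Var(S) = n·Var(Y_i) = 1637·6 = 9822.
Chebyshev: P(|S − 1637·14.1| ≥ 1048) ≤ Var(S)/1048² = 9822/1098304 = 0.0089.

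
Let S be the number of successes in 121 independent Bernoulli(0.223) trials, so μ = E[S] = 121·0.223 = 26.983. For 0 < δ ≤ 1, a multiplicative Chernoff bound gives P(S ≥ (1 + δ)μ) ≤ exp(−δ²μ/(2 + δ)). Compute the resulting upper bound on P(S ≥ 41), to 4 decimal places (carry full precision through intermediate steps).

Write 41 = (1 + δ)μ, so δ = 41/26.983 − 1 = 0.5194752…
Then the exponent is δ²μ/(2 + δ) = (41 − μ)² / (μ·(2 + δ)) = 2.890080.
Bound = exp(−2.890080) = 0.05557.

0.0556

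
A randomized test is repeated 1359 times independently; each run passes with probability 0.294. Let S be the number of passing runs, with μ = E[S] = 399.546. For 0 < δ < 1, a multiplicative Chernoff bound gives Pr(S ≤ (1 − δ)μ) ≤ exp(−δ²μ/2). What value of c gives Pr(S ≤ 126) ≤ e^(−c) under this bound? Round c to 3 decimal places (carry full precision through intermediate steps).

93.641

Write 126 = (1 − δ)μ, so δ = 1 − 126/399.546 = 0.6846421…
Then the exponent is δ²μ/2 = (μ − 126)²/(2μ) = 93.640550.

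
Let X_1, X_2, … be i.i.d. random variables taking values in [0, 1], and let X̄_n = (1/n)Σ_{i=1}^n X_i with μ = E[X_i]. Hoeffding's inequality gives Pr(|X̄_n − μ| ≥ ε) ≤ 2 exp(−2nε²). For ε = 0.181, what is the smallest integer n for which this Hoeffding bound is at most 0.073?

51

Require 2·exp(−2nε²) ≤ 0.073, i.e. 2nε² ≥ ln(2/0.073) = 3.310443.
So n ≥ 3.310443 / (2·0.181²) = 50.524.
The smallest integer n is 51.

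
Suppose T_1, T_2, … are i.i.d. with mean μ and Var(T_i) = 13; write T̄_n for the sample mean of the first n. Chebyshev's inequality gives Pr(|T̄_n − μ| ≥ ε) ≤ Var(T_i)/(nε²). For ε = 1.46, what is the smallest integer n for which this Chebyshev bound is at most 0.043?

Require 13/(n·1.46²) ≤ 0.043, i.e. n ≥ 13/(0.043·1.46²) = 141.830.
The smallest integer n is 142.

142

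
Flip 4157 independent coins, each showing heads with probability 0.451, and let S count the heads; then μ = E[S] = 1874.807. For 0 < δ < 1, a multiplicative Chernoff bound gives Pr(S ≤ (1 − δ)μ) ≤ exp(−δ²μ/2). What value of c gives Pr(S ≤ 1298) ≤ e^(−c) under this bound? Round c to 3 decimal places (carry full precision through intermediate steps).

88.731

Write 1298 = (1 − δ)μ, so δ = 1 − 1298/1874.807 = 0.3076621…
Then the exponent is δ²μ/2 = (μ − 1298)²/(2μ) = 88.730817.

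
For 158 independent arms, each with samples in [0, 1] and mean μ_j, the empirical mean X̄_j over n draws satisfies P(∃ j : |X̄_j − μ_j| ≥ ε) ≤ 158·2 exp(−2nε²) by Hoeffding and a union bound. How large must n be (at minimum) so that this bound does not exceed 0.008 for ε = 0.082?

Need 2·158·exp(−2nε²) ≤ 0.008, i.e. exp(−2nε²) ≤ 0.008/316.
So 2nε² ≥ ln(316/0.008) = 10.584056.
Hence n ≥ 10.584056/(2·0.082²) = 787.036.
The smallest integer n is 788.

788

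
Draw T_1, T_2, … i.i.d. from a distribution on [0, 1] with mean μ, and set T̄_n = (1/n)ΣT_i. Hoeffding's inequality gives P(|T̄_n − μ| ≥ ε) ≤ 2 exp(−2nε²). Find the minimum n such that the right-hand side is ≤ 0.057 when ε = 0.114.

137

Require 2·exp(−2nε²) ≤ 0.057, i.e. 2nε² ≥ ln(2/0.057) = 3.557851.
So n ≥ 3.557851 / (2·0.114²) = 136.883.
The smallest integer n is 137.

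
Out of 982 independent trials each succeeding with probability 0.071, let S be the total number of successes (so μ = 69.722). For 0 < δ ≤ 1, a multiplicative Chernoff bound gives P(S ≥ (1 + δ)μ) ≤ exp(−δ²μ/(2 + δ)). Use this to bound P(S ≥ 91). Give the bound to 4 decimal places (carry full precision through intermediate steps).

0.0598

Write 91 = (1 + δ)μ, so δ = 91/69.722 − 1 = 0.3051834…
Then the exponent is δ²μ/(2 + δ) = (91 − μ)² / (μ·(2 + δ)) = 2.816996.
Bound = exp(−2.816996) = 0.05979.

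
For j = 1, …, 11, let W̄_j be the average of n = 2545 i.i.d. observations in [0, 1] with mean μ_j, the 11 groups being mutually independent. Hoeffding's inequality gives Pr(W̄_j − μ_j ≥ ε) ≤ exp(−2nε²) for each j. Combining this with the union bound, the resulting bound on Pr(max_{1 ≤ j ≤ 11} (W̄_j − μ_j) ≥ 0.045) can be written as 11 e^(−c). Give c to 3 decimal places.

10.307

Union bound over the 11 events: Pr(max_{1 ≤ j ≤ 11} (W̄_j − μ_j) ≥ 0.045) ≤ 11·exp(−2nε²) = 11 exp(−2·2545·0.045²).
So c = 2·2545·0.045² = 10.3072.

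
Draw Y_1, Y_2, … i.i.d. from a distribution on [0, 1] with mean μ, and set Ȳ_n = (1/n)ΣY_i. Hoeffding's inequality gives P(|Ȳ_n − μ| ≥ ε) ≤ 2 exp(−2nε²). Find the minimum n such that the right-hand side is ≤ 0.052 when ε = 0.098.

Require 2·exp(−2nε²) ≤ 0.052, i.e. 2nε² ≥ ln(2/0.052) = 3.649659.
So n ≥ 3.649659 / (2·0.098²) = 190.007.
The smallest integer n is 191.

191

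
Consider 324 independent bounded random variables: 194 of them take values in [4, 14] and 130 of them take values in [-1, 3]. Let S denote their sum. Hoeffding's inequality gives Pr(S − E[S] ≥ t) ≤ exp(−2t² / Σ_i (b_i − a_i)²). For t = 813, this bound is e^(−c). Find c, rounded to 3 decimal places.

Σ(b_i − a_i)² = 194·10² + 130·4² = 21480.
c = 2t² / 21480 = 2·813² / 21480 = 61.5427.

61.543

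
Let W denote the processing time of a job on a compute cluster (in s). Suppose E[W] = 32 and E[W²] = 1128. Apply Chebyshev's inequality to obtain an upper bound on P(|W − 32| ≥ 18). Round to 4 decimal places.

Var(W) = E[W²] − (E[W])² = 1128 − 1024 = 104.
Chebyshev's inequality: P(|W − μ| ≥ t) ≤ Var(W)/t² = 104/324 = 0.3210.

0.3210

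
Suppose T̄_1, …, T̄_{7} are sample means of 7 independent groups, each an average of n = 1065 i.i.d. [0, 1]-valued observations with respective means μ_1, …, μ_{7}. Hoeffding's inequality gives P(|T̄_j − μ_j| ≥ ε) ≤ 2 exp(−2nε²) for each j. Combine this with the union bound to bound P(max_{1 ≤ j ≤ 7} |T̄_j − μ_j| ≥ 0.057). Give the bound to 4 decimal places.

0.0138

Per-experiment Hoeffding bound: 2·exp(−2·1065·0.057²) = 2·exp(−6.92037) = 0.0019749.
Union bound over 7 events: 7·0.0019749 = 0.01382.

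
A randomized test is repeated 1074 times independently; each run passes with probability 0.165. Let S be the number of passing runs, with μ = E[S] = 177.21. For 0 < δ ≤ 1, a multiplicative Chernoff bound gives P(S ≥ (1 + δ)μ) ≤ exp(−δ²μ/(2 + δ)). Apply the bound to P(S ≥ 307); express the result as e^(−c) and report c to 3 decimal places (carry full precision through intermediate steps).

Write 307 = (1 + δ)μ, so δ = 307/177.21 − 1 = 0.7324079…
Then the exponent is δ²μ/(2 + δ) = (307 − μ)² / (μ·(2 + δ)) = 34.789542.

34.790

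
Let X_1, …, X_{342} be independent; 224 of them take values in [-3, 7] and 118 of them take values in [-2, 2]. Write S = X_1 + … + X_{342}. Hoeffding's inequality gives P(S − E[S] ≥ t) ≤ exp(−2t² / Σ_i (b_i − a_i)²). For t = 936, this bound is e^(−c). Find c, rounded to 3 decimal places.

Σ(b_i − a_i)² = 224·10² + 118·4² = 24288.
c = 2t² / 24288 = 2·936² / 24288 = 72.1423.

72.142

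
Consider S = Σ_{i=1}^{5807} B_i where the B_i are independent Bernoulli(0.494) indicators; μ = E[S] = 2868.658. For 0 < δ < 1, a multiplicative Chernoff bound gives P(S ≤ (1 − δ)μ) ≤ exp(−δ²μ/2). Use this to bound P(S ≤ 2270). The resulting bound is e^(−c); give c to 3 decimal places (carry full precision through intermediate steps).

Write 2270 = (1 − δ)μ, so δ = 1 − 2270/2868.658 = 0.2086892…
Then the exponent is δ²μ/2 = (μ − 2270)²/(2μ) = 62.466735.

62.467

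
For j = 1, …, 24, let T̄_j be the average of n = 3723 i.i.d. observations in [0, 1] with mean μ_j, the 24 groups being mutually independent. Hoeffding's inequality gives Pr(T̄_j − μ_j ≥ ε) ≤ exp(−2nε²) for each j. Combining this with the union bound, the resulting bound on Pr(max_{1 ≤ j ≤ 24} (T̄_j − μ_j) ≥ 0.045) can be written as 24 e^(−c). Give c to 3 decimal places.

15.078

Union bound over the 24 events: Pr(max_{1 ≤ j ≤ 24} (T̄_j − μ_j) ≥ 0.045) ≤ 24·exp(−2nε²) = 24 exp(−2·3723·0.045²).
So c = 2·3723·0.045² = 15.0782.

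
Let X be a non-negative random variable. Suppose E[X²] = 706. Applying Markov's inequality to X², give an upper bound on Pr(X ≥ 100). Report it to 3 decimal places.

Since X ≥ 0, the event {X ≥ 100} is the same as {X² ≥ 10000}.
Markov's inequality applied to X² gives Pr(X² ≥ 10000) ≤ E[X²]/10000 = 706/10000 = 0.0706.

0.071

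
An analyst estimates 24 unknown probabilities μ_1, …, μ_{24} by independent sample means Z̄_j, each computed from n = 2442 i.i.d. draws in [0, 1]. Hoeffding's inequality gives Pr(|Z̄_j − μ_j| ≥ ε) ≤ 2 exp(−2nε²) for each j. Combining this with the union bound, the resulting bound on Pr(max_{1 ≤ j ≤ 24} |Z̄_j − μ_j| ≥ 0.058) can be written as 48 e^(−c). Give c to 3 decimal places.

16.430

Union bound over the 24 events: Pr(max_{1 ≤ j ≤ 24} |Z̄_j − μ_j| ≥ 0.058) ≤ 24·2·exp(−2nε²) = 48 exp(−2·2442·0.058²).
So c = 2·2442·0.058² = 16.4298.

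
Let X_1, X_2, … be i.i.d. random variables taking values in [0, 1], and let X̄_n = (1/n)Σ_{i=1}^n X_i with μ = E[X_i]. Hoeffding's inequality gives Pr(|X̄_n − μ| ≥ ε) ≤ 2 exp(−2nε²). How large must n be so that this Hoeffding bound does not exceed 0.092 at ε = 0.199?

Require 2·exp(−2nε²) ≤ 0.092, i.e. 2nε² ≥ ln(2/0.092) = 3.079114.
So n ≥ 3.079114 / (2·0.199²) = 38.877.
The smallest integer n is 39.

39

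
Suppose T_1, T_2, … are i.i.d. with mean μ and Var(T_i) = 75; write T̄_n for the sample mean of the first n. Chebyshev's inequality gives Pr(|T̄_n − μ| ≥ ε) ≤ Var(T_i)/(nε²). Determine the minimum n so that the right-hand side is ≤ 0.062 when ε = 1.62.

Require 75/(n·1.62²) ≤ 0.062, i.e. n ≥ 75/(0.062·1.62²) = 460.935.
The smallest integer n is 461.

461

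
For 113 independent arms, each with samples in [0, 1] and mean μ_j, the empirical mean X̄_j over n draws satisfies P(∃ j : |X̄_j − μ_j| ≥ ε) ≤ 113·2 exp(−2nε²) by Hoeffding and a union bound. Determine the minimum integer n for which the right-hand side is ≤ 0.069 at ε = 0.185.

Need 2·113·exp(−2nε²) ≤ 0.069, i.e. exp(−2nε²) ≤ 0.069/226.
So 2nε² ≥ ln(226/0.069) = 8.094184.
Hence n ≥ 8.094184/(2·0.185²) = 118.250.
The smallest integer n is 119.

119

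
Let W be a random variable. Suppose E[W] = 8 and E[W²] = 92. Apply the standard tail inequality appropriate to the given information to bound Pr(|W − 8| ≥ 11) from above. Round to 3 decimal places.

The first two moments determine the variance, so Chebyshev's inequality is the sharpest standard bound available.
Var(W) = E[W²] − (E[W])² = 92 − 64 = 28.
Chebyshev's inequality: Pr(|W − μ| ≥ t) ≤ Var(W)/t² = 28/121 = 0.2314.

0.231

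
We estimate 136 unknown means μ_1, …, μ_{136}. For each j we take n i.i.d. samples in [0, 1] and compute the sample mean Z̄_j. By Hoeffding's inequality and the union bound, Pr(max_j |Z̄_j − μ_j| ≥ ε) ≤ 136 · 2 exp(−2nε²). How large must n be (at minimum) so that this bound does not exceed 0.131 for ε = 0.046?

1805

Need 2·136·exp(−2nε²) ≤ 0.131, i.e. exp(−2nε²) ≤ 0.131/272.
So 2nε² ≥ ln(272/0.131) = 7.638360.
Hence n ≥ 7.638360/(2·0.046²) = 1804.905.
The smallest integer n is 1805.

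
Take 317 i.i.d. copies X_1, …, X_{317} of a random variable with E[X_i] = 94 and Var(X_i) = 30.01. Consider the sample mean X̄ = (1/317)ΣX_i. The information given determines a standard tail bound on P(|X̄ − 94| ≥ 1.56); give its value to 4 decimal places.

With mean and variance of each term known, Chebyshev's inequality bounds the deviation of the sum (or sample mean).
Var(X̄) = Var(X_i)/n = 30.01/317 = 0.094669.
Chebyshev: P(|X̄ − 94| ≥ 1.56) ≤ Var(X̄)/(1.56)² = 30.01/(317·1.56²) = 0.0389.

0.0389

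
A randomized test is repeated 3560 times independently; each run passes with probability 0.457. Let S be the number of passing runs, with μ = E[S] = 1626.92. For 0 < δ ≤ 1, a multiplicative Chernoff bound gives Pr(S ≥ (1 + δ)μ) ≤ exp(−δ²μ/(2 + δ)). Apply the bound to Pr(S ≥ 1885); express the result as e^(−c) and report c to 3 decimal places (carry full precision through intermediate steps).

Write 1885 = (1 + δ)μ, so δ = 1885/1626.92 − 1 = 0.158631…
Then the exponent is δ²μ/(2 + δ) = (1885 − μ)² / (μ·(2 + δ)) = 18.965491.

18.965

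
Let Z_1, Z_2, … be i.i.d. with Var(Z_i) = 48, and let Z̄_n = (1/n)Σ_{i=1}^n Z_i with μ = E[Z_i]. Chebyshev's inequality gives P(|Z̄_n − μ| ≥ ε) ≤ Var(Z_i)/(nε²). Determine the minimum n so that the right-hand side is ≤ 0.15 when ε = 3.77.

Require 48/(n·3.77²) ≤ 0.15, i.e. n ≥ 48/(0.15·3.77²) = 22.515.
The smallest integer n is 23.

23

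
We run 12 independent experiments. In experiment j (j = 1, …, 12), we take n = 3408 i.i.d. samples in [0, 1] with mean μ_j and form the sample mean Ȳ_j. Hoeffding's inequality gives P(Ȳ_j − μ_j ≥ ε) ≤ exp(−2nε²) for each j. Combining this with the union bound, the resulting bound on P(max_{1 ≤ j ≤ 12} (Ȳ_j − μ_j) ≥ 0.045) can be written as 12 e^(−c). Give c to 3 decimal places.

13.802

Union bound over the 12 events: P(max_{1 ≤ j ≤ 12} (Ȳ_j − μ_j) ≥ 0.045) ≤ 12·exp(−2nε²) = 12 exp(−2·3408·0.045²).
So c = 2·3408·0.045² = 13.8024.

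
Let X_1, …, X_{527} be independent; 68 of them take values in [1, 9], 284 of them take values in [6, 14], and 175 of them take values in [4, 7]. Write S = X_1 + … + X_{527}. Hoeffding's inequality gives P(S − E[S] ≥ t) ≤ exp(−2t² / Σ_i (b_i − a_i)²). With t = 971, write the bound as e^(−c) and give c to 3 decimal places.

78.234

Σ(b_i − a_i)² = 68·8² + 284·8² + 175·3² = 24103.
c = 2t² / 24103 = 2·971² / 24103 = 78.2343.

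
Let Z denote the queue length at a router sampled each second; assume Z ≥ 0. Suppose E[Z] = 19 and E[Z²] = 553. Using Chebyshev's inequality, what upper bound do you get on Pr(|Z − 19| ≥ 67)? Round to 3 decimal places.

0.043

Var(Z) = E[Z²] − (E[Z])² = 553 − 361 = 192.
Chebyshev's inequality: Pr(|Z − μ| ≥ t) ≤ Var(Z)/t² = 192/4489 = 0.0428.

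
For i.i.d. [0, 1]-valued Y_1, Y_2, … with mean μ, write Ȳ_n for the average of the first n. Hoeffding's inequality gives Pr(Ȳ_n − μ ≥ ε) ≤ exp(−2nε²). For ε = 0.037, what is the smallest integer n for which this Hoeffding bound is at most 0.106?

Require exp(−2nε²) ≤ 0.106, i.e. 2nε² ≥ ln(1/0.106) = 2.244316.
So n ≥ 2.244316 / (2·0.037²) = 819.692.
The smallest integer n is 820.

820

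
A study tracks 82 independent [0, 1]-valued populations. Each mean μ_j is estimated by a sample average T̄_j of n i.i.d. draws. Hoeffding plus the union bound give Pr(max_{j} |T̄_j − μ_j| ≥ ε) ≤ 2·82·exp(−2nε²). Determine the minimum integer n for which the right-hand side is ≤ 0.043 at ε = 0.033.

Need 2·82·exp(−2nε²) ≤ 0.043, i.e. exp(−2nε²) ≤ 0.043/164.
So 2nε² ≥ ln(164/0.043) = 8.246422.
Hence n ≥ 8.246422/(2·0.033²) = 3786.236.
The smallest integer n is 3787.

3787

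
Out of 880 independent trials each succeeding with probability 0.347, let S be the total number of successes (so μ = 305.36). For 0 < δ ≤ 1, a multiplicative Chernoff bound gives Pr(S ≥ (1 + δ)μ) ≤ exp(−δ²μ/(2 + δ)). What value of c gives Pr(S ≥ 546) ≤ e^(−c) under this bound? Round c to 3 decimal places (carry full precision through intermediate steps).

68.018

Write 546 = (1 + δ)μ, so δ = 546/305.36 − 1 = 0.7880534…
Then the exponent is δ²μ/(2 + δ) = (546 − μ)² / (μ·(2 + δ)) = 68.017771.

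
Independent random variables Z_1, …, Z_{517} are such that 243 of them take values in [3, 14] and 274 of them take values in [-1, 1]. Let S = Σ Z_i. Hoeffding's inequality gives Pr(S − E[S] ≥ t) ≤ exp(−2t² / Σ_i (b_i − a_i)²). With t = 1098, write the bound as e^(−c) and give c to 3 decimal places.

79.059

Σ(b_i − a_i)² = 243·11² + 274·2² = 30499.
c = 2t² / 30499 = 2·1098² / 30499 = 79.0586.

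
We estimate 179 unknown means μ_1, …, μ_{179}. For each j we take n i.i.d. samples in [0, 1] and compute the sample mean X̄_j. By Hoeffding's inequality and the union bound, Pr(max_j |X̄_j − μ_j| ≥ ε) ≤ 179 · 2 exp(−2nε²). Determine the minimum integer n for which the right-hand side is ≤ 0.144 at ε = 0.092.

Need 2·179·exp(−2nε²) ≤ 0.144, i.e. exp(−2nε²) ≤ 0.144/358.
So 2nε² ≥ ln(358/0.144) = 7.818475.
Hence n ≥ 7.818475/(2·0.092²) = 461.866.
The smallest integer n is 462.

462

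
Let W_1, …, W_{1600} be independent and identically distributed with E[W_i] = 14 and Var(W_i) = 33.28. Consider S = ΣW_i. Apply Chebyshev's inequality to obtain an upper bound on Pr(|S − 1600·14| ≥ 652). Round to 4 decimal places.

Var(S) = n·Var(W_i) = 1600·33.28 = 53248.
Chebyshev: Pr(|S − 1600·14| ≥ 652) ≤ Var(S)/652² = 53248/425104 = 0.1253.

0.1253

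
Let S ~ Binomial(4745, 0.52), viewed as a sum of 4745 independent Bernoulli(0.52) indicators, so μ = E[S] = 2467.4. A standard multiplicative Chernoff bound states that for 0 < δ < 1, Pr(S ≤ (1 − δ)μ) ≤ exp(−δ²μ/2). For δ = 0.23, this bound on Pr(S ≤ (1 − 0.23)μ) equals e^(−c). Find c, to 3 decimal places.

65.263

c = δ²μ/2 = 0.23²·2467.4/2 = 65.2627.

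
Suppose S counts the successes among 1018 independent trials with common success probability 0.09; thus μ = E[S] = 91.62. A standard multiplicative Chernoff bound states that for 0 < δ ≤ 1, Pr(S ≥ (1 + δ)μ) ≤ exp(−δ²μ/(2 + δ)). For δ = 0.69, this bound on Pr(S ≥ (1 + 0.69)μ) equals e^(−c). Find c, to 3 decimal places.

16.216

c = δ²μ/(2 + δ) = 0.69²·91.62/(2 + 0.69) = 16.2157.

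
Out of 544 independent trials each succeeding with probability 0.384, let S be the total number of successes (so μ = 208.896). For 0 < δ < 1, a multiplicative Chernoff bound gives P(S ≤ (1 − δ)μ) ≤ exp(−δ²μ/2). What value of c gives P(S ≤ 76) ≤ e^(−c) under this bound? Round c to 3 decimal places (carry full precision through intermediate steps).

42.273

Write 76 = (1 − δ)μ, so δ = 1 − 76/208.896 = 0.6361826…
Then the exponent is δ²μ/2 = (μ − 76)²/(2μ) = 42.273061.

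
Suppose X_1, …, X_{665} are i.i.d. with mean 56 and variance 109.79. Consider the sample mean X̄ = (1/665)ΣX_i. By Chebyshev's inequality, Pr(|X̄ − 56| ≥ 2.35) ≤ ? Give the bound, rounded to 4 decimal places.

0.0299

Var(X̄) = Var(X_i)/n = 109.79/665 = 0.1651.
Chebyshev: Pr(|X̄ − 56| ≥ 2.35) ≤ Var(X̄)/(2.35)² = 109.79/(665·2.35²) = 0.0299.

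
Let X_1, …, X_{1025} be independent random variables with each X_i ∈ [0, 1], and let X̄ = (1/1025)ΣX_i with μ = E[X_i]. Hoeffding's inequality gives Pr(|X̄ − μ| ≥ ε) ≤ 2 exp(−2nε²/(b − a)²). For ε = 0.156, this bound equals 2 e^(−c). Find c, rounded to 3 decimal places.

49.889

c = 2nε²/(b − a)² = 2·1025·0.156² / 1² = 49.8888.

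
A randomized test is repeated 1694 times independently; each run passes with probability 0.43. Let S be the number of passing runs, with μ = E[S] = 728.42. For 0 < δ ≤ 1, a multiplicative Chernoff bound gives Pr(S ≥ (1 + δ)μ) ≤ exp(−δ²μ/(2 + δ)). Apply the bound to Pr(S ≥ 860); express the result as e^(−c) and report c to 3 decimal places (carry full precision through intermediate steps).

10.900

Write 860 = (1 + δ)μ, so δ = 860/728.42 − 1 = 0.1806375…
Then the exponent is δ²μ/(2 + δ) = (860 − μ)² / (μ·(2 + δ)) = 10.899697.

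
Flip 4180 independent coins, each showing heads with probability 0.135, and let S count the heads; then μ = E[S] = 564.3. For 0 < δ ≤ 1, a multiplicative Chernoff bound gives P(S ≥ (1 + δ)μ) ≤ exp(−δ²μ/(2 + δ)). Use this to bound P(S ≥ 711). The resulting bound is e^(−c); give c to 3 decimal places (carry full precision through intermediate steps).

Write 711 = (1 + δ)μ, so δ = 711/564.3 − 1 = 0.2599681…
Then the exponent is δ²μ/(2 + δ) = (711 − μ)² / (μ·(2 + δ)) = 16.875159.

16.875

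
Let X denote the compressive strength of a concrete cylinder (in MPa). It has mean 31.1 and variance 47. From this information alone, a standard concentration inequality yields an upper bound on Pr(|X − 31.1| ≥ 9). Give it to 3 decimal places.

0.580

Mean and variance are known, so Chebyshev's inequality applies.
Chebyshev: Pr(|X − μ| ≥ t) ≤ Var(X)/t².
Bound = 47 / 81 = 0.5802.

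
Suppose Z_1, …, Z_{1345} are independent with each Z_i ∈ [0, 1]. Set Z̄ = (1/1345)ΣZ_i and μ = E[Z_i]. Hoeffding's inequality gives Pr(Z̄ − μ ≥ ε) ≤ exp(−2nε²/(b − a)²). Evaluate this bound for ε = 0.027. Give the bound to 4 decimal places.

Exponent: 2nε²/(b − a)² = 2·1345·0.027² / 1² = 1.96101.
Bound = exp(−1.96101) = 0.14072.

0.1407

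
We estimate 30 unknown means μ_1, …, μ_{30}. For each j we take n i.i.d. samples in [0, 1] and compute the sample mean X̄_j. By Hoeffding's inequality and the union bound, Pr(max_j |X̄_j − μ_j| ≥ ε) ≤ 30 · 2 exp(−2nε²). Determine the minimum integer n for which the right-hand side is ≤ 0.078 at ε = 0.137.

178

Need 2·30·exp(−2nε²) ≤ 0.078, i.e. exp(−2nε²) ≤ 0.078/60.
So 2nε² ≥ ln(60/0.078) = 6.645391.
Hence n ≥ 6.645391/(2·0.137²) = 177.031.
The smallest integer n is 178.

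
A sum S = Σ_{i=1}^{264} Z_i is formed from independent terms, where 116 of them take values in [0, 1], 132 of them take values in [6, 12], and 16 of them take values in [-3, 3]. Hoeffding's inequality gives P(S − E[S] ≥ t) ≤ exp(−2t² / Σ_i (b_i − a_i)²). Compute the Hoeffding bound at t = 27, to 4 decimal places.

0.7650

Σ(b_i − a_i)² = 116·1² + 132·6² + 16·6² = 5444.
Exponent = 2·27² / 5444 = 0.26782.
Bound = exp(−0.26782) = 0.76505.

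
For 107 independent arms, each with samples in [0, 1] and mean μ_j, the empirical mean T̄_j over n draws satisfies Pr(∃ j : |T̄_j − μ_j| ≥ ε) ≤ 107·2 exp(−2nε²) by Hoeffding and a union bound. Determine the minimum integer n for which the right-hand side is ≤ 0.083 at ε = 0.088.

508

Need 2·107·exp(−2nε²) ≤ 0.083, i.e. exp(−2nε²) ≤ 0.083/214.
So 2nε² ≥ ln(214/0.083) = 7.854891.
Hence n ≥ 7.854891/(2·0.088²) = 507.160.
The smallest integer n is 508.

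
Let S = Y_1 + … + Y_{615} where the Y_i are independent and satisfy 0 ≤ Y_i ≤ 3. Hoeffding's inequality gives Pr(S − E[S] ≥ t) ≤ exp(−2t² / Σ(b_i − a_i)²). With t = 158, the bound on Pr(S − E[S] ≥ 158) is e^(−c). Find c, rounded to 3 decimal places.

9.020

Σ(b_i − a_i)² = 615·(3)² = 5535.
c = 2t²/5535 = 2·158²/5535 = 9.0204.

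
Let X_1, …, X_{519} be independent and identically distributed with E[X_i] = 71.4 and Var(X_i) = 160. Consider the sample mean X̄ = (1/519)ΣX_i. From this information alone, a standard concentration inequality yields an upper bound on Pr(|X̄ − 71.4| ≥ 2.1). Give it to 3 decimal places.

0.070

With mean and variance of each term known, Chebyshev's inequality bounds the deviation of the sum (or sample mean).
Var(X̄) = Var(X_i)/n = 160/519 = 0.30829.
Chebyshev: Pr(|X̄ − 71.4| ≥ 2.1) ≤ Var(X̄)/(2.1)² = 160/(519·2.1²) = 0.0699.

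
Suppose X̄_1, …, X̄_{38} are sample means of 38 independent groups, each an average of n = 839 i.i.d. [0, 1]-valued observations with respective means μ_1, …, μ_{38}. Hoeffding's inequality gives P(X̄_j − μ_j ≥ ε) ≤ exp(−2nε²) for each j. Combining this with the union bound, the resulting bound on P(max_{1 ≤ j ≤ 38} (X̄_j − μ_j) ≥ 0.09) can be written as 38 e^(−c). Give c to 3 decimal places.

13.592

Union bound over the 38 events: P(max_{1 ≤ j ≤ 38} (X̄_j − μ_j) ≥ 0.09) ≤ 38·exp(−2nε²) = 38 exp(−2·839·0.09²).
So c = 2·839·0.09² = 13.5918.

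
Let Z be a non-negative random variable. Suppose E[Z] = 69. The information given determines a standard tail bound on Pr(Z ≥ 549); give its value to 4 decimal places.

Only the mean of a non-negative variable is known, so Markov's inequality is the applicable tail bound.
Markov's inequality: for a non-negative random variable, Pr(Z ≥ a) ≤ E[Z]/a.
Here E[Z] = 69 and a = 549, so the bound is 69/549 = 0.1257.

0.1257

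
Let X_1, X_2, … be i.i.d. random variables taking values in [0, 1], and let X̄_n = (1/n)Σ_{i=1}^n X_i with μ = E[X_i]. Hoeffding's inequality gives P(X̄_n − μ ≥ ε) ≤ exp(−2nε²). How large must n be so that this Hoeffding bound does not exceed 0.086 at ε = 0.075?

Require exp(−2nε²) ≤ 0.086, i.e. 2nε² ≥ ln(1/0.086) = 2.453408.
So n ≥ 2.453408 / (2·0.075²) = 218.081.
The smallest integer n is 219.

219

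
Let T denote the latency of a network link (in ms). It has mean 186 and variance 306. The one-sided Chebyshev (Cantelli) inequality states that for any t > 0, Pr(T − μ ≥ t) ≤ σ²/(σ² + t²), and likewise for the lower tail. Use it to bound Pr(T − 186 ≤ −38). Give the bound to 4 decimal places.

Here σ² = 306 and t = 38, so σ² + t² = 1750.
Cantelli's bound: 306/1750 = 0.1749.

0.1749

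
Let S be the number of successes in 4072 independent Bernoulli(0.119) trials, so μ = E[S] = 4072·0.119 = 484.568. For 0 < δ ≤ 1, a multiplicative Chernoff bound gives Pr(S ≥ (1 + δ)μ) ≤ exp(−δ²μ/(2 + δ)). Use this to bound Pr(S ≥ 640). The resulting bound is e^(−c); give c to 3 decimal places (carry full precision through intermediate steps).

21.483

Write 640 = (1 + δ)μ, so δ = 640/484.568 − 1 = 0.3207641…
Then the exponent is δ²μ/(2 + δ) = (640 − μ)² / (μ·(2 + δ)) = 21.483011.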